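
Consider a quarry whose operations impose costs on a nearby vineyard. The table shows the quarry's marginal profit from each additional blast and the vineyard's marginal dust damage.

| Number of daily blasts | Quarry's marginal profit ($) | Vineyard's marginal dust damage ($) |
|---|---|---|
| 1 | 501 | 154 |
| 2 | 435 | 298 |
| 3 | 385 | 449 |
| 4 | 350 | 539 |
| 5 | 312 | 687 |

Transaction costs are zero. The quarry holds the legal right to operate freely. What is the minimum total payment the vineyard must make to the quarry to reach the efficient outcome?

$1047

Left alone the quarry would choose level 5 (marginal profit stays positive).
Efficient level: k* = 2 (marginal profit ≥ marginal dust damage through 2).
The vineyard must at least cover the quarry's forgone profit from cutting 5→2: 385 + 350 + 312 = 1047.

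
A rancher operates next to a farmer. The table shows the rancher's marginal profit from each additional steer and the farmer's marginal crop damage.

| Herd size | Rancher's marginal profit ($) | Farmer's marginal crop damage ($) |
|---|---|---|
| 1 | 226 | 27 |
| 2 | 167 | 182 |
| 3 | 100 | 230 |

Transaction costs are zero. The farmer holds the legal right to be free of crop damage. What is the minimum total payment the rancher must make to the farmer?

Efficient level: marginal profit ≥ marginal crop damage through level 1, so k* = 1.
With the farmer holding the right, the rancher must at least compensate total damage at k*: 27 = 27.

$27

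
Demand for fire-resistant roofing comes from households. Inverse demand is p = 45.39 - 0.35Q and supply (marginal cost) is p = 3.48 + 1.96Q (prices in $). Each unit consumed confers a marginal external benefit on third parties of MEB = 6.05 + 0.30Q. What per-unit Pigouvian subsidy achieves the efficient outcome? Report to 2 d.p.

subsidy = $13.21 per unit

Social marginal benefit = demand + MEB = 51.44 - 0.05Q.
Set SMB = MC: 51.44 - 0.05Q = 3.48 + 1.96Q → Q* = 23.8607.
The Pigouvian subsidy equals MEB at Q*: 6.05 + 0.30×23.8607 = 13.2082.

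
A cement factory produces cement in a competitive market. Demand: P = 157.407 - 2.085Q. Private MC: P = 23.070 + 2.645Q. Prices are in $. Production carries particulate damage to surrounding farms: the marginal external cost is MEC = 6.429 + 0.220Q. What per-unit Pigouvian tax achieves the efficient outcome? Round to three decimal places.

Social marginal cost = private MC + MEC = 29.499 + 2.865Q.
Set SMC = demand: 29.499 + 2.865Q = 157.407 - 2.085Q → Q* = 25.8400.
The Pigouvian tax equals MEC at Q*: 6.429 + 0.220×25.8400 = 12.1138.

tax = $12.114 per unit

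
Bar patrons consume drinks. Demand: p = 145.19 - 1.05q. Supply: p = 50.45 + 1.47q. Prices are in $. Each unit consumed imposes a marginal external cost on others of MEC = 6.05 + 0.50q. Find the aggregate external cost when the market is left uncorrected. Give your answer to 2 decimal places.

$580.80

Market equilibrium (private): 50.45 + 1.47q = 145.19 - 1.05q → q_m = 37.5952.
Total external cost = ∫₀^{q_m} (6.05 + 0.50q) dq = 6.05×37.5952 + ½×0.50×37.5952² = 580.8007.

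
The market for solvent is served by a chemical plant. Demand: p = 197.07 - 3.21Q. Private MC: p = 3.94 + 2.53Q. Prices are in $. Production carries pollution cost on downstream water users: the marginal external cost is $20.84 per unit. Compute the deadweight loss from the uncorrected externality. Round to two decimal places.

DWL = $37.83

Market equilibrium (private): 3.94 + 2.53Q = 197.07 - 3.21Q → Q_m = 33.6463.
Social marginal cost = private MC + MEC = 24.78 + 2.53Q.
Set SMC = demand: 24.78 + 2.53Q = 197.07 - 3.21Q → Q* = 30.0157.
The welfare-loss triangle has base |Q_m − Q*| and height MEC(Q_m) (the vertical gap between SMC and demand is zero at Q* and MEC at Q_m).
DWL = ½ × 3.6306 × 20.8400 = 37.8309.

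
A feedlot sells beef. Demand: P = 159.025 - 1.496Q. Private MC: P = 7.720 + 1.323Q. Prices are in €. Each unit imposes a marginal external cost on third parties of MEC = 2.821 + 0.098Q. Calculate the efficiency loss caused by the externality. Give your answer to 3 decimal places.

DWL = €11.193

Market equilibrium (private): 7.720 + 1.323Q = 159.025 - 1.496Q → Q_m = 53.6733.
Social marginal cost = private MC + MEC = 10.541 + 1.421Q.
Set SMC = demand: 10.541 + 1.421Q = 159.025 - 1.496Q → Q* = 50.9030.
The loss is the area between SMC and demand from Q* to Q_m; with linear curves that's a triangle of height MEC(Q_m).
DWL = ½ × 2.7703 × 8.0810 = 11.1934.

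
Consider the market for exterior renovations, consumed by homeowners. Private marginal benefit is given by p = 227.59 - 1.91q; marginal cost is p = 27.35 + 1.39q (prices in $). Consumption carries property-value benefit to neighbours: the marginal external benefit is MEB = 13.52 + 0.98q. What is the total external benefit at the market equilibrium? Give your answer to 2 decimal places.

Market equilibrium (private): 27.35 + 1.39q = 227.59 - 1.91q → q_m = 60.6788.
Total external benefit = ∫₀^{q_m} (13.52 + 0.98q) dq = 13.52×60.6788 + ½×0.98×60.6788² = 2624.5166.

$2624.52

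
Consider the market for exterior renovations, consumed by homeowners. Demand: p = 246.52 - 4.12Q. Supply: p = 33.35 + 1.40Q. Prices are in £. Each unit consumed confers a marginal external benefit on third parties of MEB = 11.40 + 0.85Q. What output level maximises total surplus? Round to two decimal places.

Q* = 48.09

Social marginal benefit = demand + MEB = 257.92 - 3.27Q.
Set SMB = MC: 257.92 - 3.27Q = 33.35 + 1.40Q → Q* = 48.0878.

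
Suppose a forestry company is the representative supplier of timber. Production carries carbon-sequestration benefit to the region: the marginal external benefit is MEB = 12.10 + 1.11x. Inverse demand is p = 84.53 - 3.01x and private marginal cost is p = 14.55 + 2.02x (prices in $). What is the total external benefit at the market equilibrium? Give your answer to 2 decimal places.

Market equilibrium (private): 14.55 + 2.02x = 84.53 - 3.01x → x_m = 13.9125.
Total external benefit = ∫₀^{x_m} (12.10 + 1.11x) dx = 12.10×13.9125 + ½×1.11×13.9125² = 275.7657.

$275.77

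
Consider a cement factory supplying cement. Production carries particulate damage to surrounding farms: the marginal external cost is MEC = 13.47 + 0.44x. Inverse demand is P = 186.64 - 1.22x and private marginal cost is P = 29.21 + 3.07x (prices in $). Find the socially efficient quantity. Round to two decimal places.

x* = 30.44

Social marginal cost = private MC + MEC = 42.68 + 3.51x.
Set SMC = demand: 42.68 + 3.51x = 186.64 - 1.22x → x* = 30.4355.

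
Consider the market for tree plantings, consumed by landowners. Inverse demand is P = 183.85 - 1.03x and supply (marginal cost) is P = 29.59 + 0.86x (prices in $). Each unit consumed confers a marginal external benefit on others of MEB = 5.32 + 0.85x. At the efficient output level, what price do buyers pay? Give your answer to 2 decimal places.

Social marginal benefit = demand + MEB = 189.17 - 0.18x.
Set SMB = MC: 189.17 - 0.18x = 29.59 + 0.86x → x* = 153.4423.
Consumer price on the demand curve at x*: 183.85 − 1.03×153.4423 = 25.8044.

P = $25.80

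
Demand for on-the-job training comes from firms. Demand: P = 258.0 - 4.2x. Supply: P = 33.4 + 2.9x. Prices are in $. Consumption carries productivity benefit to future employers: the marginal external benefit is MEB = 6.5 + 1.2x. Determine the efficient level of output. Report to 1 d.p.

Social marginal benefit = demand + MEB = 264.5 - 3.0x.
Set SMB = MC: 264.5 - 3.0x = 33.4 + 2.9x → x* = 39.1695.

x* = 39.2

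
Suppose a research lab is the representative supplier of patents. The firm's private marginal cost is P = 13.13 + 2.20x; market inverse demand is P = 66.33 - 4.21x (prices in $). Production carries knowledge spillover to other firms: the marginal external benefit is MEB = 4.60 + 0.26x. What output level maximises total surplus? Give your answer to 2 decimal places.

x* = 9.40

Social marginal cost = private MC − MEB = 8.53 + 1.94x.
Set SMC = demand: 8.53 + 1.94x = 66.33 - 4.21x → x* = 9.3984.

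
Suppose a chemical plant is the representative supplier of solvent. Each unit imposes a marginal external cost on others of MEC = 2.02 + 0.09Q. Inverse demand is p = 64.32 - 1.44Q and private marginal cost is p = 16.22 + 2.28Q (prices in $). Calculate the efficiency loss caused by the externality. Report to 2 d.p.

Market equilibrium (private): 16.22 + 2.28Q = 64.32 - 1.44Q → Q_m = 12.9301.
Social marginal cost = private MC + MEC = 18.24 + 2.37Q.
Set SMC = demand: 18.24 + 2.37Q = 64.32 - 1.44Q → Q* = 12.0945.
The loss is the area between SMC and demand from Q* to Q_m; with linear curves that's a triangle of height MEC(Q_m).
DWL = ½ × 0.8356 × 3.1837 = 1.3301.

DWL = $1.33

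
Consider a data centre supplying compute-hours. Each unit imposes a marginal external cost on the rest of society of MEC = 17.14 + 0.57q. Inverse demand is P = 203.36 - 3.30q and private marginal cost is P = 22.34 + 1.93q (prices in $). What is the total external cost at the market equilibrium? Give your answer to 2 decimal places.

$934.67

Market equilibrium (private): 22.34 + 1.93q = 203.36 - 3.30q → q_m = 34.6119.
Total external cost = ∫₀^{q_m} (17.14 + 0.57q) dq = 17.14×34.6119 + ½×0.57×34.6119² = 934.6733.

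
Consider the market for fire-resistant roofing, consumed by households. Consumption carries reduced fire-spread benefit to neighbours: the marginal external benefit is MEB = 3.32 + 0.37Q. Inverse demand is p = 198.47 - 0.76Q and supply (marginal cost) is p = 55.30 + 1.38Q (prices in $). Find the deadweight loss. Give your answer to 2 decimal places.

Market equilibrium (private): 55.30 + 1.38Q = 198.47 - 0.76Q → Q_m = 66.9019.
Social marginal benefit = demand + MEB = 201.79 - 0.39Q.
Set SMB = MC: 201.79 - 0.39Q = 55.30 + 1.38Q → Q* = 82.7627.
Height of the DWL triangle at Q_m is SMB(Q_m) − MC(Q_m) = MEB(Q_m) = 28.0737.
DWL = ½ × 15.8608 × 28.0737 = 222.6357.

DWL = $222.64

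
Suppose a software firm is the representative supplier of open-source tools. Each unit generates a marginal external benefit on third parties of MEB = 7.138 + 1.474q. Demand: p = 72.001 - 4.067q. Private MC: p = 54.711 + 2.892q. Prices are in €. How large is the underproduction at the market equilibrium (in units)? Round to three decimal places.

1.969 units

Market equilibrium (private): 54.711 + 2.892q = 72.001 - 4.067q → q_m = 2.4846.
Social marginal cost = private MC − MEB = 47.573 + 1.418q.
Set SMC = demand: 47.573 + 1.418q = 72.001 - 4.067q → q* = 4.4536.
Gap = |2.4846 − 4.4536| = 1.9690.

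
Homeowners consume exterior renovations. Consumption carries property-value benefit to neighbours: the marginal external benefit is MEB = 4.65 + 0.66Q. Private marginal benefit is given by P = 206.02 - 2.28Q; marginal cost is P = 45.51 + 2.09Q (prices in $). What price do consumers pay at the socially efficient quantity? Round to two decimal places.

P = $104.52

Social marginal benefit = demand + MEB = 210.67 - 1.62Q.
Set SMB = MC: 210.67 - 1.62Q = 45.51 + 2.09Q → Q* = 44.5175.
Consumer price on the demand curve at Q*: 206.02 − 2.28×44.5175 = 104.5201.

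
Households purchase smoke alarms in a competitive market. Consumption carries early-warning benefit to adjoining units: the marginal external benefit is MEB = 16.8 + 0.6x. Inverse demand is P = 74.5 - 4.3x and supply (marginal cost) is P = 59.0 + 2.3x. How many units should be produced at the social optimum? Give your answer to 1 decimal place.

x* = 5.4

Social marginal benefit = demand + MEB = 91.3 - 3.7x.
Set SMB = MC: 91.3 - 3.7x = 59.0 + 2.3x → x* = 5.3833.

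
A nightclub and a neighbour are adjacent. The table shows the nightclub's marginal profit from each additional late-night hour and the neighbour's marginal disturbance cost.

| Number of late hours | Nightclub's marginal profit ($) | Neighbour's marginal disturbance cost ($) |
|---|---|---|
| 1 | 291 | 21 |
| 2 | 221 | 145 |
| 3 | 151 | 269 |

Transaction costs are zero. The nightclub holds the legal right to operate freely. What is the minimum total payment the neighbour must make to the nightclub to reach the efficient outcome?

Left alone the nightclub would choose level 3 (marginal profit stays positive).
Efficient level: k* = 2 (marginal profit ≥ marginal disturbance cost through 2).
The neighbour must at least cover the nightclub's forgone profit from cutting 3→2: 151 = 151.

$151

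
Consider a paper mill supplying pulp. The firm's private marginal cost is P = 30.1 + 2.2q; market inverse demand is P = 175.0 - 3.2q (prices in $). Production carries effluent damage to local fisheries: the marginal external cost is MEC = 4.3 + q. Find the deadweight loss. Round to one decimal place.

DWL = $75.7

Market equilibrium (private): 30.1 + 2.2q = 175.0 - 3.2q → q_m = 26.8333.
Social marginal cost = private MC + MEC = 34.4 + 3.2q.
Set SMC = demand: 34.4 + 3.2q = 175.0 - 3.2q → q* = 21.9688.
Height of the DWL triangle at q_m is SMC(q_m) − demand(q_m) = MEC(q_m) = 31.1333.
DWL = ½ × 4.8645 × 31.1333 = 75.7240.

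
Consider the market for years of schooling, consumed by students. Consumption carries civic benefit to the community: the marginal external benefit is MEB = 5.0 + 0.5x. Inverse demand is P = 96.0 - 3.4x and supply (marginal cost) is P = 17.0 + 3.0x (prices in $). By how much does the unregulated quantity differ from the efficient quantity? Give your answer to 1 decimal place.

1.9 units

Market equilibrium (private): 17.0 + 3.0x = 96.0 - 3.4x → x_m = 12.3438.
Social marginal benefit = demand + MEB = 101.0 - 2.9x.
Set SMB = MC: 101.0 - 2.9x = 17.0 + 3.0x → x* = 14.2373.
Gap = |12.3438 − 14.2373| = 1.8935.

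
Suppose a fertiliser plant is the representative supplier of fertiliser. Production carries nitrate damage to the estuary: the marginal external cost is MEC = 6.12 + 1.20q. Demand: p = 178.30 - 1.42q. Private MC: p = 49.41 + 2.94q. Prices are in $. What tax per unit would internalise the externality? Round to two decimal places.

Social marginal cost = private MC + MEC = 55.53 + 4.14q.
Set SMC = demand: 55.53 + 4.14q = 178.30 - 1.42q → q* = 22.0809.
The Pigouvian tax equals MEC at q*: 6.12 + 1.20×22.0809 = 32.6171.

tax = $32.62 per unit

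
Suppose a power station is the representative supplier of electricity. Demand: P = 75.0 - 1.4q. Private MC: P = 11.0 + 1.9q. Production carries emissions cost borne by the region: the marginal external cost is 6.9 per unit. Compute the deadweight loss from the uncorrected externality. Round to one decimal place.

DWL = 7.2

Market equilibrium (private): 11.0 + 1.9q = 75.0 - 1.4q → q_m = 19.3939.
Social marginal cost = private MC + MEC = 17.9 + 1.9q.
Set SMC = demand: 17.9 + 1.9q = 75.0 - 1.4q → q* = 17.3030.
The welfare-loss triangle has base |q_m − q*| and height MEC(q_m) (the vertical gap between SMC and demand is zero at q* and MEC at q_m).
DWL = ½ × 2.0909 × 6.9000 = 7.2136.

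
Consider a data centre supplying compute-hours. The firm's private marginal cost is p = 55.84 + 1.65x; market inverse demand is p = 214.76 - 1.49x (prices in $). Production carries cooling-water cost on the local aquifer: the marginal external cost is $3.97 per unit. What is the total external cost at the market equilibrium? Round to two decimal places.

Market equilibrium (private): 55.84 + 1.65x = 214.76 - 1.49x → x_m = 50.6115.
Total external cost = MEC × x_m = 3.97 × 50.6115 = 200.9277.

$200.93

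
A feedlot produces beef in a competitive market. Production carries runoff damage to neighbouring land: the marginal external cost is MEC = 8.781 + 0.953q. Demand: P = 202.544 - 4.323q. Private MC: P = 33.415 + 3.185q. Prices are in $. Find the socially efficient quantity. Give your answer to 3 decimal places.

Social marginal cost = private MC + MEC = 42.196 + 4.138q.
Set SMC = demand: 42.196 + 4.138q = 202.544 - 4.323q → q* = 18.9514.

q* = 18.951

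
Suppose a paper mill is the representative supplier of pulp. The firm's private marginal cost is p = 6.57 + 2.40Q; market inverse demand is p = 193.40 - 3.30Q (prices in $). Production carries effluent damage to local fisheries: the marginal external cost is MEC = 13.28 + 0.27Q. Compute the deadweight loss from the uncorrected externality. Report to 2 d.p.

DWL = $41.02

Market equilibrium (private): 6.57 + 2.40Q = 193.40 - 3.30Q → Q_m = 32.7772.
Social marginal cost = private MC + MEC = 19.85 + 2.67Q.
Set SMC = demand: 19.85 + 2.67Q = 193.40 - 3.30Q → Q* = 29.0704.
The loss is the area between SMC and demand from Q* to Q_m; with linear curves that's a triangle of height MEC(Q_m).
DWL = ½ × 3.7068 × 22.1298 = 41.0154.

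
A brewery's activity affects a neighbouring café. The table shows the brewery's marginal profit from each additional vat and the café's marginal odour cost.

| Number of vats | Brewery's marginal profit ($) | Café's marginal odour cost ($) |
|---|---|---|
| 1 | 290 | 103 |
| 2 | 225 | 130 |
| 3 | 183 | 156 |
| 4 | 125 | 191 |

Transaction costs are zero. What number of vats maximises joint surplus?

3

Bargaining reaches the level where marginal profit last exceeds marginal odour cost.
That holds through level 3 (183 ≥ 156) but not at 4 (125 < 191).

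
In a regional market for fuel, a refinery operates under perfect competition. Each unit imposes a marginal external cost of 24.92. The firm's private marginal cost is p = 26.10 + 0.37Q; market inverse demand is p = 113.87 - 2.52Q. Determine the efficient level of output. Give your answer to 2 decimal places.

Social marginal cost = private MC + MEC = 51.02 + 0.37Q.
Set SMC = demand: 51.02 + 0.37Q = 113.87 - 2.52Q → Q* = 21.7474.

Q* = 21.75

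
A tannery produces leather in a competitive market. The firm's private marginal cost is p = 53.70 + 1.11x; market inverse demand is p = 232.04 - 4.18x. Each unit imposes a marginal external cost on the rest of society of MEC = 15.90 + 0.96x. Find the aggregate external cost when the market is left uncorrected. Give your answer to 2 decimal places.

1081.57

Market equilibrium (private): 53.70 + 1.11x = 232.04 - 4.18x → x_m = 33.7127.
Total external cost = ∫₀^{x_m} (15.90 + 0.96x) dx = 15.90×33.7127 + ½×0.96×33.7127² = 1081.5741.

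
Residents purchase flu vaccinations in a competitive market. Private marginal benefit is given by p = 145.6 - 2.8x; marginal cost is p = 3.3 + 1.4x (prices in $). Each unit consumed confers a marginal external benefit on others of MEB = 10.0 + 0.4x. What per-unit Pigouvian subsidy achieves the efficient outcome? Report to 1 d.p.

subsidy = $26.0 per unit

Social marginal benefit = demand + MEB = 155.6 - 2.4x.
Set SMB = MC: 155.6 - 2.4x = 3.3 + 1.4x → x* = 40.0789.
The Pigouvian subsidy equals MEB at x*: 10.0 + 0.4×40.0789 = 26.0316.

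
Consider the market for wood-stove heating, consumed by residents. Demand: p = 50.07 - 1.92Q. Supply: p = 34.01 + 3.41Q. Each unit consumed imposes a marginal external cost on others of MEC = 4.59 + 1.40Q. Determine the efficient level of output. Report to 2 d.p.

Q* = 1.70

Social marginal benefit = demand − MEC = 45.48 - 3.32Q.
Set SMB = MC: 45.48 - 3.32Q = 34.01 + 3.41Q → Q* = 1.7043.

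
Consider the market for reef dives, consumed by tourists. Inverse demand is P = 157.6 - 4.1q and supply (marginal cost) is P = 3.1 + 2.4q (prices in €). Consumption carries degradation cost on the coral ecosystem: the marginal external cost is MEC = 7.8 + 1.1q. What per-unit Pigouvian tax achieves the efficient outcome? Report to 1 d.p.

Social marginal benefit = demand − MEC = 149.8 - 5.2q.
Set SMB = MC: 149.8 - 5.2q = 3.1 + 2.4q → q* = 19.3026.
The Pigouvian tax equals MEC at q*: 7.8 + 1.1×19.3026 = 29.0329.

tax = €29.0 per unit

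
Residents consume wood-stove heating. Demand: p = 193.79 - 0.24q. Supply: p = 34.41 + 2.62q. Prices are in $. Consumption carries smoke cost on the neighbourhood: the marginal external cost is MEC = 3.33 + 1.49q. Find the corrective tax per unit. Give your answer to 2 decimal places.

tax = $56.78 per unit

Social marginal benefit = demand − MEC = 190.46 - 1.73q.
Set SMB = MC: 190.46 - 1.73q = 34.41 + 2.62q → q* = 35.8736.
The Pigouvian tax equals MEC at q*: 3.33 + 1.49×35.8736 = 56.7817.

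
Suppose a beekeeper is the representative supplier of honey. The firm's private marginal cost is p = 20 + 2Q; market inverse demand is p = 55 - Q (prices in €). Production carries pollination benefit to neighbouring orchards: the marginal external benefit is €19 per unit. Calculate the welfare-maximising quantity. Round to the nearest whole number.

Social marginal cost = private MC − MEB = 1 + 2Q.
Set SMC = demand: 1 + 2Q = 55 - Q → Q* = 18.0000.

Q* = 18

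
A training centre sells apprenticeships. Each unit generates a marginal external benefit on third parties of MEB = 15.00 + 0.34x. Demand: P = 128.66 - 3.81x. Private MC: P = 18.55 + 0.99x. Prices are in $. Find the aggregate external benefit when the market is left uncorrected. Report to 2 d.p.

Market equilibrium (private): 18.55 + 0.99x = 128.66 - 3.81x → x_m = 22.9396.
Total external benefit = ∫₀^{x_m} (15.00 + 0.34x) dx = 15.00×22.9396 + ½×0.34×22.9396² = 433.5523.

$433.55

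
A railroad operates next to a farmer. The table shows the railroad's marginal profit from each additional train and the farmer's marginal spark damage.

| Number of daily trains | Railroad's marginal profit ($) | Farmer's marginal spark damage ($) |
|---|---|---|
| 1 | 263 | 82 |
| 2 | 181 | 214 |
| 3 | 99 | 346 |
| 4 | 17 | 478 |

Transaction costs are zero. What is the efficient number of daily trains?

Bargaining reaches the level where marginal profit last exceeds marginal spark damage.
That holds through level 1 (263 ≥ 82) but not at 2 (181 < 214).

1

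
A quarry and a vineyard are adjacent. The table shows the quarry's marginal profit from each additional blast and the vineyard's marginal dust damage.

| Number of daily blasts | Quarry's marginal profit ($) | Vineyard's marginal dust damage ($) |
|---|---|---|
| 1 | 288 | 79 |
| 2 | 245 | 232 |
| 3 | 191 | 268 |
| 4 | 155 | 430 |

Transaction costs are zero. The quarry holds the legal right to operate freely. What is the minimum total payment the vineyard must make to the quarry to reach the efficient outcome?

Left alone the quarry would choose level 4 (marginal profit stays positive).
Efficient level: k* = 2 (marginal profit ≥ marginal dust damage through 2).
The vineyard must at least cover the quarry's forgone profit from cutting 4→2: 191 + 155 = 346.

$346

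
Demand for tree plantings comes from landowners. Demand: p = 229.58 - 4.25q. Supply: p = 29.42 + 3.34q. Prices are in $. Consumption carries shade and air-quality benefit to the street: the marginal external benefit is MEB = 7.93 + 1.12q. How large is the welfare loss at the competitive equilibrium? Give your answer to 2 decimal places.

DWL = $108.48

Market equilibrium (private): 29.42 + 3.34q = 229.58 - 4.25q → q_m = 26.3715.
Social marginal benefit = demand + MEB = 237.51 - 3.13q.
Set SMB = MC: 237.51 - 3.13q = 29.42 + 3.34q → q* = 32.1623.
Between q* and q_m the wedge SMB − MC runs linearly from 0 to MEB(q_m), so the loss is a triangle.
DWL = ½ × 5.7908 × 37.4661 = 108.4793.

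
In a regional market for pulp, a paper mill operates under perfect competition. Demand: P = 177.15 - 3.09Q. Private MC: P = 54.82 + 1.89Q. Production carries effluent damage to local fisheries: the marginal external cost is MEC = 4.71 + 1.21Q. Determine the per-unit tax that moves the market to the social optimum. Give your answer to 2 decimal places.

Social marginal cost = private MC + MEC = 59.53 + 3.10Q.
Set SMC = demand: 59.53 + 3.10Q = 177.15 - 3.09Q → Q* = 19.0016.
The Pigouvian tax equals MEC at Q*: 4.71 + 1.21×19.0016 = 27.7019.

tax = 27.70 per unit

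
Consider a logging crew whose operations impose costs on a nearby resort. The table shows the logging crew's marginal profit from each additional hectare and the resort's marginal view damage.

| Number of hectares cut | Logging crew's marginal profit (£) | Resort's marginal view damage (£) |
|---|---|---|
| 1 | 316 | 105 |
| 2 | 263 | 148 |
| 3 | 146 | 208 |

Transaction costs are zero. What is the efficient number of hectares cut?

Bargaining reaches the level where marginal profit last exceeds marginal view damage.
That holds through level 2 (263 ≥ 148) but not at 3 (146 < 208).

2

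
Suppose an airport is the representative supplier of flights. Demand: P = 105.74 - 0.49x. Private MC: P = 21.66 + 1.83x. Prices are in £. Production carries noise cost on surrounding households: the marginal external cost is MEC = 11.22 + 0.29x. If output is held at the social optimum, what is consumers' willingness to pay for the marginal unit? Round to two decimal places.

Social marginal cost = private MC + MEC = 32.88 + 2.12x.
Set SMC = demand: 32.88 + 2.12x = 105.74 - 0.49x → x* = 27.9157.
Consumer price on the demand curve at x*: 105.74 − 0.49×27.9157 = 92.0613.

P = £92.06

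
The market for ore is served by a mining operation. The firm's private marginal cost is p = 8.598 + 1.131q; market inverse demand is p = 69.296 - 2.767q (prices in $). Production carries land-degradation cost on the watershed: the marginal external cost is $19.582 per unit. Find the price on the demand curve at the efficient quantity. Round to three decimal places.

Social marginal cost = private MC + MEC = 28.180 + 1.131q.
Set SMC = demand: 28.180 + 1.131q = 69.296 - 2.767q → q* = 10.5480.
Consumer price on the demand curve at q*: 69.296 − 2.767×10.5480 = 40.1097.

P = $40.110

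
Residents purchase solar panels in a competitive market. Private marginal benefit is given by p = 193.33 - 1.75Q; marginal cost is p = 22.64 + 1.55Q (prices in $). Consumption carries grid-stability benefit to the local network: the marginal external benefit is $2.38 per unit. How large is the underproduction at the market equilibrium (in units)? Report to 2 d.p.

Market equilibrium (private): 22.64 + 1.55Q = 193.33 - 1.75Q → Q_m = 51.7242.
Social marginal benefit = demand + MEB = 195.71 - 1.75Q.
Set SMB = MC: 195.71 - 1.75Q = 22.64 + 1.55Q → Q* = 52.4455.
Gap = |51.7242 − 52.4455| = 0.7213.

0.72 units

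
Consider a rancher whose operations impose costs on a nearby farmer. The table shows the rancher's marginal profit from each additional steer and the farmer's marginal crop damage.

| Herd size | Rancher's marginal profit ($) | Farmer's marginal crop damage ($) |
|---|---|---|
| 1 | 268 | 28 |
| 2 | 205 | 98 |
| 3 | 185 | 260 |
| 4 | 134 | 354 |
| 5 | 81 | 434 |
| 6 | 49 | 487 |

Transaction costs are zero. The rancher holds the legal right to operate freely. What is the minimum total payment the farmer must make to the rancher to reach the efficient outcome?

$449

Left alone the rancher would choose level 6 (marginal profit stays positive).
Efficient level: k* = 2 (marginal profit ≥ marginal crop damage through 2).
The farmer must at least cover the rancher's forgone profit from cutting 6→2: 185 + 134 + 81 + 49 = 449.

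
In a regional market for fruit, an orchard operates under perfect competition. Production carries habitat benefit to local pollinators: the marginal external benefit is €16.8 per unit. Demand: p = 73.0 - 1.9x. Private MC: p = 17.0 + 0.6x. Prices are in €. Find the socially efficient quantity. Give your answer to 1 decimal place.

x* = 29.1

Social marginal cost = private MC − MEB = 0.2 + 0.6x.
Set SMC = demand: 0.2 + 0.6x = 73.0 - 1.9x → x* = 29.1200.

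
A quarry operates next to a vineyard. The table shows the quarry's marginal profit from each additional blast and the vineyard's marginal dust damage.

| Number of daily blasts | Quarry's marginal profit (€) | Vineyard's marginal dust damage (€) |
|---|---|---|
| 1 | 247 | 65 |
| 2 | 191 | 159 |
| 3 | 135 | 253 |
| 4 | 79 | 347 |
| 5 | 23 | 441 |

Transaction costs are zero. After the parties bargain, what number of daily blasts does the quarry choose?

Bargaining reaches the level where marginal profit last exceeds marginal dust damage.
That holds through level 2 (191 ≥ 159) but not at 3 (135 < 253).

2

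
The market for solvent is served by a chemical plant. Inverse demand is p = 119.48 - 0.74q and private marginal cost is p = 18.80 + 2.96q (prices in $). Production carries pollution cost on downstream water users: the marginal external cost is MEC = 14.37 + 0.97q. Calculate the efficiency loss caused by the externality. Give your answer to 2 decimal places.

Market equilibrium (private): 18.80 + 2.96q = 119.48 - 0.74q → q_m = 27.2108.
Social marginal cost = private MC + MEC = 33.17 + 3.93q.
Set SMC = demand: 33.17 + 3.93q = 119.48 - 0.74q → q* = 18.4818.
Between q* and q_m the wedge SMC − demand runs linearly from 0 to MEC(q_m), so the loss is a triangle.
DWL = ½ × 8.7290 × 40.7645 = 177.9167.

DWL = $177.92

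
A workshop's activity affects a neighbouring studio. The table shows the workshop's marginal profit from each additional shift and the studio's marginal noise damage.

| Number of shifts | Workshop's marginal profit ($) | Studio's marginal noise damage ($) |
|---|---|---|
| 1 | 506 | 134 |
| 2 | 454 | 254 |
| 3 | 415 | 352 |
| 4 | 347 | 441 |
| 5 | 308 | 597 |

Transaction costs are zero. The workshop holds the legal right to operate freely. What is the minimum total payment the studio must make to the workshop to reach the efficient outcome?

Left alone the workshop would choose level 5 (marginal profit stays positive).
Efficient level: k* = 3 (marginal profit ≥ marginal noise damage through 3).
The studio must at least cover the workshop's forgone profit from cutting 5→3: 347 + 308 = 655.

$655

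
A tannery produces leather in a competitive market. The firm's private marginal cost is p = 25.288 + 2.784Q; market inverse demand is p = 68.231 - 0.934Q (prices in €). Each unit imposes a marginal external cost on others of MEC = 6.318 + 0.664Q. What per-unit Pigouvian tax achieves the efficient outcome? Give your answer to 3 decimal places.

tax = €11.868 per unit

Social marginal cost = private MC + MEC = 31.606 + 3.448Q.
Set SMC = demand: 31.606 + 3.448Q = 68.231 - 0.934Q → Q* = 8.3581.
The Pigouvian tax equals MEC at Q*: 6.318 + 0.664×8.3581 = 11.8678.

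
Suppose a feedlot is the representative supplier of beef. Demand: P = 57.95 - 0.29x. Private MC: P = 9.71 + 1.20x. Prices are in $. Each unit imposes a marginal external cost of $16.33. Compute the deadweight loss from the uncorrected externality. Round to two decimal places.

DWL = $89.49

Market equilibrium (private): 9.71 + 1.20x = 57.95 - 0.29x → x_m = 32.3758.
Social marginal cost = private MC + MEC = 26.04 + 1.20x.
Set SMC = demand: 26.04 + 1.20x = 57.95 - 0.29x → x* = 21.4161.
The welfare-loss triangle has base |x_m − x*| and height MEC(x_m) (the vertical gap between SMC and demand is zero at x* and MEC at x_m).
DWL = ½ × 10.9597 × 16.3300 = 89.4860.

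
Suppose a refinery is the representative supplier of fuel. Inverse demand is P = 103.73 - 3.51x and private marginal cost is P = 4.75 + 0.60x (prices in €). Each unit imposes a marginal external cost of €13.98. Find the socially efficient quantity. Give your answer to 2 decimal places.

Social marginal cost = private MC + MEC = 18.73 + 0.60x.
Set SMC = demand: 18.73 + 0.60x = 103.73 - 3.51x → x* = 20.6813.

x* = 20.68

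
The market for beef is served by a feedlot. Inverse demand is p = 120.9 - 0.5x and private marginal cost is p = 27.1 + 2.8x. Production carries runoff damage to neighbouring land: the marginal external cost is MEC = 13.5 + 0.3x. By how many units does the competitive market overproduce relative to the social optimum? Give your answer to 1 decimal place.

Market equilibrium (private): 27.1 + 2.8x = 120.9 - 0.5x → x_m = 28.4242.
Social marginal cost = private MC + MEC = 40.6 + 3.1x.
Set SMC = demand: 40.6 + 3.1x = 120.9 - 0.5x → x* = 22.3056.
Gap = |28.4242 − 22.3056| = 6.1186.

6.1 units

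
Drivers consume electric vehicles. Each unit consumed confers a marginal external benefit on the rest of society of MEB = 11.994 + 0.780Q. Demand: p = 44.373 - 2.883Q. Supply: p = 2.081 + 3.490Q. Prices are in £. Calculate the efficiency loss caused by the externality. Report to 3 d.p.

DWL = £26.356

Market equilibrium (private): 2.081 + 3.490Q = 44.373 - 2.883Q → Q_m = 6.6361.
Social marginal benefit = demand + MEB = 56.367 - 2.103Q.
Set SMB = MC: 56.367 - 2.103Q = 2.081 + 3.490Q → Q* = 9.7061.
Height of the DWL triangle at Q_m is SMB(Q_m) − MC(Q_m) = MEB(Q_m) = 17.1702.
DWL = ½ × 3.0700 × 17.1702 = 26.3563.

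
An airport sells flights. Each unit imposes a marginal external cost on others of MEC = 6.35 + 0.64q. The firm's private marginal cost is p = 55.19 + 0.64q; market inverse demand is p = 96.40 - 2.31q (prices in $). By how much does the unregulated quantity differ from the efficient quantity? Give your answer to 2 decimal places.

4.26 units

Market equilibrium (private): 55.19 + 0.64q = 96.40 - 2.31q → q_m = 13.9695.
Social marginal cost = private MC + MEC = 61.54 + 1.28q.
Set SMC = demand: 61.54 + 1.28q = 96.40 - 2.31q → q* = 9.7103.
Gap = |13.9695 − 9.7103| = 4.2592.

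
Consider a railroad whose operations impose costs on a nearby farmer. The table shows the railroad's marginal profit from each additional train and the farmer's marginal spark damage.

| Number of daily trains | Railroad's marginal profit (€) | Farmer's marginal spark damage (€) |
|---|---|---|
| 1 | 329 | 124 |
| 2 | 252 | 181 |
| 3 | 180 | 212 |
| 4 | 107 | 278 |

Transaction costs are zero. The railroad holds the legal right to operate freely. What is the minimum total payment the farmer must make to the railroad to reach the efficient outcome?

€287

Left alone the railroad would choose level 4 (marginal profit stays positive).
Efficient level: k* = 2 (marginal profit ≥ marginal spark damage through 2).
The farmer must at least cover the railroad's forgone profit from cutting 4→2: 180 + 107 = 287.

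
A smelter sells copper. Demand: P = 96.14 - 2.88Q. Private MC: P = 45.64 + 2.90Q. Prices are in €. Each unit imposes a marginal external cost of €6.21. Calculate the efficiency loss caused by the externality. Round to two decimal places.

DWL = €3.34

Market equilibrium (private): 45.64 + 2.90Q = 96.14 - 2.88Q → Q_m = 8.7370.
Social marginal cost = private MC + MEC = 51.85 + 2.90Q.
Set SMC = demand: 51.85 + 2.90Q = 96.14 - 2.88Q → Q* = 7.6626.
The welfare-loss triangle has base |Q_m − Q*| and height MEC(Q_m) (the vertical gap between SMC and demand is zero at Q* and MEC at Q_m).
DWL = ½ × 1.0744 × 6.2100 = 3.3360.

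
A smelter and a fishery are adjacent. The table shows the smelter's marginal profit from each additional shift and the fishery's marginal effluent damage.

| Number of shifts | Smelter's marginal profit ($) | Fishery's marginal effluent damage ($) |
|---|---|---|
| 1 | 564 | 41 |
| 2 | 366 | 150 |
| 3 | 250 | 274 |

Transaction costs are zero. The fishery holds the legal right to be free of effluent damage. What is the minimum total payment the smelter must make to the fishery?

$191

Efficient level: marginal profit ≥ marginal effluent damage through level 2, so k* = 2.
With the fishery holding the right, the smelter must at least compensate total damage at k*: 41 + 150 = 191.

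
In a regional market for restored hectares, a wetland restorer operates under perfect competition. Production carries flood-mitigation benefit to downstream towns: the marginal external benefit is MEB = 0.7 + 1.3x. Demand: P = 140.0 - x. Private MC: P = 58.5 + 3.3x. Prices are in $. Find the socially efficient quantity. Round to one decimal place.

Social marginal cost = private MC − MEB = 57.8 + 2.0x.
Set SMC = demand: 57.8 + 2.0x = 140.0 - x → x* = 27.4000.

x* = 27.4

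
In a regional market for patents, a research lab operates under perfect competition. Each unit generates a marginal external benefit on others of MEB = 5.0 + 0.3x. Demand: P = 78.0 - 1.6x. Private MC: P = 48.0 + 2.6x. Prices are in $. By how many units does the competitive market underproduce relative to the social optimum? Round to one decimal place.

Market equilibrium (private): 48.0 + 2.6x = 78.0 - 1.6x → x_m = 7.1429.
Social marginal cost = private MC − MEB = 43.0 + 2.3x.
Set SMC = demand: 43.0 + 2.3x = 78.0 - 1.6x → x* = 8.9744.
Gap = |7.1429 − 8.9744| = 1.8315.

1.8 units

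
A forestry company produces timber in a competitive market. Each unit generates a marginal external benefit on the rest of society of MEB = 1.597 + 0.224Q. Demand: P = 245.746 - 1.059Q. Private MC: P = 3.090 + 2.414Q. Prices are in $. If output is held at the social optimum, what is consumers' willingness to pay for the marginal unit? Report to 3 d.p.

Social marginal cost = private MC − MEB = 1.493 + 2.190Q.
Set SMC = demand: 1.493 + 2.190Q = 245.746 - 1.059Q → Q* = 75.1779.
Consumer price on the demand curve at Q*: 245.746 − 1.059×75.1779 = 166.1326.

P = $166.133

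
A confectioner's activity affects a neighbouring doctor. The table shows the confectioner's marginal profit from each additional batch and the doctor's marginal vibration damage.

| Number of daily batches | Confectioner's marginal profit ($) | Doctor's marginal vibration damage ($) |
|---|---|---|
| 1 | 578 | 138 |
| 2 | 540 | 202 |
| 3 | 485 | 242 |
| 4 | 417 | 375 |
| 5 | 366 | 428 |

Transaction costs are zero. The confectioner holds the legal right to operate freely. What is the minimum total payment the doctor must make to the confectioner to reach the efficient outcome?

Left alone the confectioner would choose level 5 (marginal profit stays positive).
Efficient level: k* = 4 (marginal profit ≥ marginal vibration damage through 4).
The doctor must at least cover the confectioner's forgone profit from cutting 5→4: 366 = 366.

$366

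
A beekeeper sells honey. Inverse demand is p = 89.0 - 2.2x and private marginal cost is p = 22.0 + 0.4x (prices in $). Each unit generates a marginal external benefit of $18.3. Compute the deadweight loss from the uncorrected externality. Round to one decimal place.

Market equilibrium (private): 22.0 + 0.4x = 89.0 - 2.2x → x_m = 25.7692.
Social marginal cost = private MC − MEB = 3.7 + 0.4x.
Set SMC = demand: 3.7 + 0.4x = 89.0 - 2.2x → x* = 32.8077.
Height of the DWL triangle at x_m is demand(x_m) − SMC(x_m) = MEB(x_m) = 18.3000.
DWL = ½ × 7.0385 × 18.3000 = 64.4023.

DWL = $64.4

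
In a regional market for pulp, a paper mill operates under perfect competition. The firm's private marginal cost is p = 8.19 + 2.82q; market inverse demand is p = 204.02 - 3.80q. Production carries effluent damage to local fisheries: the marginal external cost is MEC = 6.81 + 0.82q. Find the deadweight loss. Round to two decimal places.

DWL = 64.86

Market equilibrium (private): 8.19 + 2.82q = 204.02 - 3.80q → q_m = 29.5816.
Social marginal cost = private MC + MEC = 15.00 + 3.64q.
Set SMC = demand: 15.00 + 3.64q = 204.02 - 3.80q → q* = 25.4059.
The loss is the area between SMC and demand from q* to q_m; with linear curves that's a triangle of height MEC(q_m).
DWL = ½ × 4.1757 × 31.0669 = 64.8630.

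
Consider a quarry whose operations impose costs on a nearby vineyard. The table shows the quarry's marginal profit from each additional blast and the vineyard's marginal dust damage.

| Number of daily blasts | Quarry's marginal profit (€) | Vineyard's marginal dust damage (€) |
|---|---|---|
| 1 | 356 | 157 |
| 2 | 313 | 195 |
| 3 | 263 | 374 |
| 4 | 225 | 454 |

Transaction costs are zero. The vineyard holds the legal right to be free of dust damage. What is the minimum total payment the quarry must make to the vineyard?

Efficient level: marginal profit ≥ marginal dust damage through level 2, so k* = 2.
With the vineyard holding the right, the quarry must at least compensate total damage at k*: 157 + 195 = 352.

€352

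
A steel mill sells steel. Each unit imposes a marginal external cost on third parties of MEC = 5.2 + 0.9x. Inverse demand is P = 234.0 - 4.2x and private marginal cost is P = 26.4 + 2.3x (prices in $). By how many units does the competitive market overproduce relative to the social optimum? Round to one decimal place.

Market equilibrium (private): 26.4 + 2.3x = 234.0 - 4.2x → x_m = 31.9385.
Social marginal cost = private MC + MEC = 31.6 + 3.2x.
Set SMC = demand: 31.6 + 3.2x = 234.0 - 4.2x → x* = 27.3514.
Gap = |31.9385 − 27.3514| = 4.5871.

4.6 units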